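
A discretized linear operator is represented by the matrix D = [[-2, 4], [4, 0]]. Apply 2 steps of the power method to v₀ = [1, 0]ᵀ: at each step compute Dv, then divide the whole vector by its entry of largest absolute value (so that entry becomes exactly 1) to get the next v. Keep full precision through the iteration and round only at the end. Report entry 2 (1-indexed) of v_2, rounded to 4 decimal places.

Dv0 = (-2.00000, 4.00000); divide by 4.00000 → v1 = (-0.50000, 1.00000)
Dv1 = (5.00000, -2.00000); divide by 5.00000 → v2 = (1.00000, -0.40000)
Requested entry of v2: -8/20 = -0.4000

-0.4000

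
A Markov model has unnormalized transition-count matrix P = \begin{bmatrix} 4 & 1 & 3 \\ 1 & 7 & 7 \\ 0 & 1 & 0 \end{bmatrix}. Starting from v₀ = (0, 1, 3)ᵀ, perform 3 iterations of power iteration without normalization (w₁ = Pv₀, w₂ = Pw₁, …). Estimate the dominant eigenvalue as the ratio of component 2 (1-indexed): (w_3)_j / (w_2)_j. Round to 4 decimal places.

w1 = Pv₀ = (4·0 + 1·1 + 3·3; 1·0 + 7·1 + 7·3; 0·0 + 1·1 + 0·3) = (10, 28, 1)
w2 = Pw1 = (4·10 + 1·28 + 3·1; 1·10 + 7·28 + 7·1; 0·10 + 1·28 + 0·1) = (71, 213, 28)
w3 = Pw2 = (581, 1758, 213)
Ratio at component: 1758 / 213 = 8.2535

λ ≈ 8.2535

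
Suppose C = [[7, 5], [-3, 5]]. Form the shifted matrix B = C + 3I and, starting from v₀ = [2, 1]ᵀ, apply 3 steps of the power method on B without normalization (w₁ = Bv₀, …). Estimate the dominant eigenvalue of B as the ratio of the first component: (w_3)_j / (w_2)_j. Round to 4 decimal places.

μ ≈ 8.8654

B = C + 3I has rows (10, 5); (-3, 8)
w1 = Bv₀ = (10·2 + 5·1; (-3)·2 + 8·1) = (25, 2)
w2 = Bw1 = (10·25 + 5·2; (-3)·25 + 8·2) = (260, -59)
w3 = Bw2 = (2305, -1252)
Ratio: 2305/260 = 8.8654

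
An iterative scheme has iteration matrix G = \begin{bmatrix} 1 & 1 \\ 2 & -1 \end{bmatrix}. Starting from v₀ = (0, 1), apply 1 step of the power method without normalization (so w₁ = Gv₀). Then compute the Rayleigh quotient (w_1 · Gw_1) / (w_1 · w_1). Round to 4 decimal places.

-1.5000

w1 = Gv₀ = (1, -1)
Gw1 = (0, 3)
w1·Gw1 = 1·0 + (-1)·3 = -3; w1·w1 = 1·1 + (-1)·(-1) = 2
λ ≈ -3/2 = -1.5000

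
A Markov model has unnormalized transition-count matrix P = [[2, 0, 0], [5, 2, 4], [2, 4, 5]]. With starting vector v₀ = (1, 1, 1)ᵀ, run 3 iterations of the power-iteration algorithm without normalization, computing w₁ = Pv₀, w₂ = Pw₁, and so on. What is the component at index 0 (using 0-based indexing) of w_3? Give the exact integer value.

w1 = Pv₀ = (2, 11, 11)
w2 = Pw1 = (4, 76, 103)
w3 = Pw2 = (8, 584, 827)
The requested component of w3 is 8.

8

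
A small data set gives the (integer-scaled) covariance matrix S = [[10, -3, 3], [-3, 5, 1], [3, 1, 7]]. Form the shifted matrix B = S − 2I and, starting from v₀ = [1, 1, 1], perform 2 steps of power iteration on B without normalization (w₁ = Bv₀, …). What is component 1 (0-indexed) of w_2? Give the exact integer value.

B = S − 2I has rows (8, -3, 3); (-3, 3, 1); (3, 1, 5)
w1 = Bv₀ = (8·1 + (-3)·1 + 3·1; (-3)·1 + 3·1 + 1·1; 3·1 + 1·1 + 5·1) = (8, 1, 9)
w2 = Bw1 = (8·8 + (-3)·1 + 3·9; (-3)·8 + 3·1 + 1·9; 3·8 + 1·1 + 5·9) = (88, -12, 70)
Requested component of w2: -12

-12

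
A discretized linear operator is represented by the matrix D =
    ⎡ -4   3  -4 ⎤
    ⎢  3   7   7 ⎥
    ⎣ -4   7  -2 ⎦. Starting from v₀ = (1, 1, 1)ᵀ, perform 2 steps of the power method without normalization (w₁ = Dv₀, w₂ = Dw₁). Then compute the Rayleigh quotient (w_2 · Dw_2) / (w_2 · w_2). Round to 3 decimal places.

λ ≈ 6.038

w1 = Dv₀ = ((-4)·1 + 3·1 + (-4)·1; 3·1 + 7·1 + 7·1; (-4)·1 + 7·1 + (-2)·1) = (-5, 17, 1)
w2 = Dw1 = ((-4)·(-5) + 3·17 + (-4)·1; 3·(-5) + 7·17 + 7·1; (-4)·(-5) + 7·17 + (-2)·1) = (67, 111, 137)
Dw2 = (-483, 1937, 235)
w2·Dw2 = 67·(-483) + 111·1937 + 137·235 = 214841; w2·w2 = 67·67 + 111·111 + 137·137 = 35579
λ ≈ 214841/35579 = 6.038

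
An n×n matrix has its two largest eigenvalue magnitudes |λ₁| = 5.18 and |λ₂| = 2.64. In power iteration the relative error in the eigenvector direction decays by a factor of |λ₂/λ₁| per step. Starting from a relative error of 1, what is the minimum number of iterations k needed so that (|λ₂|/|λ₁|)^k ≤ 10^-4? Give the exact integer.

14

|λ₂/λ₁| = 2.64/5.18 = 0.50965
Need k ≥ ln(10^-4) / ln(0.50965) = -9.2103 / -0.6740 ≈ 13.665
Smallest integer k satisfying the bound: 14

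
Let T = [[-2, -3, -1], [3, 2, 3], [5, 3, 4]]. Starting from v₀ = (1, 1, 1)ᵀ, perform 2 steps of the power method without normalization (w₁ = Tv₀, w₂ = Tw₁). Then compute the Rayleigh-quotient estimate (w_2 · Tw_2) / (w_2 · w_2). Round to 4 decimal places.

3.6476

w1 = Tv₀ = ((-2)·1 + (-3)·1 + (-1)·1; 3·1 + 2·1 + 3·1; 5·1 + 3·1 + 4·1) = (-6, 8, 12)
w2 = Tw1 = ((-2)·(-6) + (-3)·8 + (-1)·12; 3·(-6) + 2·8 + 3·12; 5·(-6) + 3·8 + 4·12) = (-24, 34, 42)
Tw2 = (-96, 122, 150)
w2·Tw2 = (-24)·(-96) + 34·122 + 42·150 = 12752; w2·w2 = (-24)·(-24) + 34·34 + 42·42 = 3496
λ ≈ 12752/3496 = 3.6476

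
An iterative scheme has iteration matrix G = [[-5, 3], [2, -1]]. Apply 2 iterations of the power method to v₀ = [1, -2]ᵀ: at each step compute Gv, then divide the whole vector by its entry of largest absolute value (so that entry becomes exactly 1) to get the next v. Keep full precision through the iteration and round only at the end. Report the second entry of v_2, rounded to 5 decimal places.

-0.38806

Gv0 = (-11.000000, 4.000000); divide by -11.000000 → v1 = (1.000000, -0.363636)
Gv1 = (-6.090909, 2.363636); divide by -6.090909 → v2 = (1.000000, -0.388060)
Requested entry of v2: -26/67 = -0.38806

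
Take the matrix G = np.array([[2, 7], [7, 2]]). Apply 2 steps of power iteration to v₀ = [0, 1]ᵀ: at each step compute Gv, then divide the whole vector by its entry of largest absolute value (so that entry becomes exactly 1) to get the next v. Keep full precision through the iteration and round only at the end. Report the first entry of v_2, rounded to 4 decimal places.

0.5283

Gv0 = (7.00000, 2.00000); divide by 7.00000 → v1 = (1.00000, 0.28571)
Gv1 = (4.00000, 7.57143); divide by 7.57143 → v2 = (0.52830, 1.00000)
Requested entry of v2: 28/53 = 0.5283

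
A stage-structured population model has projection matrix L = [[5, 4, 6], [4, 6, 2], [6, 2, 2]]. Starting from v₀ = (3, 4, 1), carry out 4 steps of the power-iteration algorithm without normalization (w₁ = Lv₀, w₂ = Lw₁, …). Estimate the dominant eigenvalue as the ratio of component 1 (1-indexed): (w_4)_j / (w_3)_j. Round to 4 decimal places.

w1 = Lv₀ = (5·3 + 4·4 + 6·1; 4·3 + 6·4 + 2·1; 6·3 + 2·4 + 2·1) = (37, 38, 28)
w2 = Lw1 = (5·37 + 4·38 + 6·28; 4·37 + 6·38 + 2·28; 6·37 + 2·38 + 2·28) = (505, 432, 354)
w3 = Lw2 = (6377, 5320, 4602)
w4 = Lw3 = (80777, 66632, 58106)
Ratio at component: 80777 / 6377 = 12.6669

12.6669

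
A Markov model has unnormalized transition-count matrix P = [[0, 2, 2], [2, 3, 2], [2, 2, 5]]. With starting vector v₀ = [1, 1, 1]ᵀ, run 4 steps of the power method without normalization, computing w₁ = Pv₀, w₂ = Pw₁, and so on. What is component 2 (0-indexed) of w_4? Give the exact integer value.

w1 = Pv₀ = (0·1 + 2·1 + 2·1; 2·1 + 3·1 + 2·1; 2·1 + 2·1 + 5·1) = (4, 7, 9)
w2 = Pw1 = (0·4 + 2·7 + 2·9; 2·4 + 3·7 + 2·9; 2·4 + 2·7 + 5·9) = (32, 47, 67)
w3 = Pw2 = (228, 339, 493)
w4 = Pw3 = (1664, 2459, 3599)
The requested component of w4 is 3599.

3599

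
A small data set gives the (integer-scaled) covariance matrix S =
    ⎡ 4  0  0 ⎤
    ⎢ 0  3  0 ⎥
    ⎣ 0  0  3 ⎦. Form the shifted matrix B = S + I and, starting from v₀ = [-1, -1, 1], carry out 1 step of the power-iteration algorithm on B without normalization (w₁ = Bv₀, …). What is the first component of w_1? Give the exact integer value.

B = S + I has rows (5, 0, 0); (0, 4, 0); (0, 0, 4)
w1 = Bv₀ = (5·(-1) + 0·(-1) + 0·1; 0·(-1) + 4·(-1) + 0·1; 0·(-1) + 0·(-1) + 4·1) = (-5, -4, 4)
Requested component of w1: -5

-5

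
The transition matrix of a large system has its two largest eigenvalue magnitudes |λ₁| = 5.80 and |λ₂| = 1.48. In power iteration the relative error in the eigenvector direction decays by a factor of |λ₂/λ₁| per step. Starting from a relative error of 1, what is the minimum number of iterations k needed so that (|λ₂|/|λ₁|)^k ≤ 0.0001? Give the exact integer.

|λ₂/λ₁| = 1.48/5.80 = 0.25517
Need k ≥ ln(0.0001) / ln(0.25517) = -9.2103 / -1.3658 ≈ 6.743
Smallest integer k satisfying the bound: 7

7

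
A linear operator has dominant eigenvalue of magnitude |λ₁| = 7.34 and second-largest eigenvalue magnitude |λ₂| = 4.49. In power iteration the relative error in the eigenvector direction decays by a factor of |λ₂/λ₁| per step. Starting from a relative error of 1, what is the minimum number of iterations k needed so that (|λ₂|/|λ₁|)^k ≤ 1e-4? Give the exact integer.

19

|λ₂/λ₁| = 4.49/7.34 = 0.61172
Need k ≥ ln(1e-4) / ln(0.61172) = -9.2103 / -0.4915 ≈ 18.740
Smallest integer k satisfying the bound: 19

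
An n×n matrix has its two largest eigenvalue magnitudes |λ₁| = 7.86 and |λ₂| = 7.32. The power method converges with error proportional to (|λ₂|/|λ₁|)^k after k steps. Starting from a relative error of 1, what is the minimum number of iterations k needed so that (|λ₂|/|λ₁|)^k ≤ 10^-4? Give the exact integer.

|λ₂/λ₁| = 7.32/7.86 = 0.93130
Need k ≥ ln(10^-4) / ln(0.93130) = -9.2103 / -0.0712 ≈ 129.402
Smallest integer k satisfying the bound: 130

130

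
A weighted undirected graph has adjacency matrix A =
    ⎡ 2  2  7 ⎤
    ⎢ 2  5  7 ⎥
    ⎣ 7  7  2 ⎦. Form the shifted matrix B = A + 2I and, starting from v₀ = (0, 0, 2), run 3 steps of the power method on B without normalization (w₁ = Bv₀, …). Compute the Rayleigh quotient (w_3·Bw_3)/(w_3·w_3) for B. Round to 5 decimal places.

μ ≈ 15.89653

B = A + 2I has rows (4, 2, 7); (2, 7, 7); (7, 7, 4)
w1 = Bv₀ = (14, 14, 8)
w2 = Bw1 = (140, 182, 228)
w3 = Bw2 = (2520, 3150, 3166)
Bw3 = (38542, 49252, 52354)
w3·Bw3 = 418022404; w3·w3 = 26296456; μ ≈ 418022404/26296456 = 15.89653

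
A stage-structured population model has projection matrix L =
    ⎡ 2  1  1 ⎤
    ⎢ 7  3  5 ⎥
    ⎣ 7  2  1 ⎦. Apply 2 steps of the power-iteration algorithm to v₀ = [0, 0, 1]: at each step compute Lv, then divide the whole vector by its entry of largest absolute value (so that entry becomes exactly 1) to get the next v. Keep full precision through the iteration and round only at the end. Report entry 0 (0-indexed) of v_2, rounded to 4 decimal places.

0.2963

Lv0 = (1.00000, 5.00000, 1.00000); divide by 5.00000 → v1 = (0.20000, 1.00000, 0.20000)
Lv1 = (1.60000, 5.40000, 3.60000); divide by 5.40000 → v2 = (0.29630, 1.00000, 0.66667)
Requested entry of v2: 8/27 = 0.2963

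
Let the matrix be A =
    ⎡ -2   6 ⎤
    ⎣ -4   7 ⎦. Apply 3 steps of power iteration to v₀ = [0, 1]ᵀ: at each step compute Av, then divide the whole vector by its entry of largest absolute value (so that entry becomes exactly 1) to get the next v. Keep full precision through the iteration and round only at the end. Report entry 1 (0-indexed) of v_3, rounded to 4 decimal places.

0.6111

Av0 = (6.00000, 7.00000); divide by 7.00000 → v1 = (0.85714, 1.00000)
Av1 = (4.28571, 3.57143); divide by 4.28571 → v2 = (1.00000, 0.83333)
Av2 = (3.00000, 1.83333); divide by 3.00000 → v3 = (1.00000, 0.61111)
Requested entry of v3: 55/90 = 0.6111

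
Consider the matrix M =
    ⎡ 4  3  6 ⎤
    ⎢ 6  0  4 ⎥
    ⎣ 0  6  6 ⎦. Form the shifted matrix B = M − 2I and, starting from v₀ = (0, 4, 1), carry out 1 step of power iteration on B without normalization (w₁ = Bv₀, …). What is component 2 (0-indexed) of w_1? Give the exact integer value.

B = M − 2I has rows (2, 3, 6); (6, -2, 4); (0, 6, 4)
w1 = Bv₀ = (2·0 + 3·4 + 6·1; 6·0 + (-2)·4 + 4·1; 0·0 + 6·4 + 4·1) = (18, -4, 28)
Requested component of w1: 28

28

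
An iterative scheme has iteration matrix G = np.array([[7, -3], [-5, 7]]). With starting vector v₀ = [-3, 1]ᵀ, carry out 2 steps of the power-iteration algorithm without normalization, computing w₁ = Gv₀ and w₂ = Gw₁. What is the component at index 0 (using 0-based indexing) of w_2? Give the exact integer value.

-234

w1 = Gv₀ = (7·(-3) + (-3)·1; (-5)·(-3) + 7·1) = (-24, 22)
w2 = Gw1 = (7·(-24) + (-3)·22; (-5)·(-24) + 7·22) = (-234, 274)
The requested component of w2 is -234.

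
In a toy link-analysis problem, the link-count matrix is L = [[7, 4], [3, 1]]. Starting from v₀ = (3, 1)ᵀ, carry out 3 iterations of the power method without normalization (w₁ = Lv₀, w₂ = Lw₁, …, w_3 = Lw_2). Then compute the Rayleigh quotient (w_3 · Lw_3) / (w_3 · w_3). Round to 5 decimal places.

8.58259

w1 = Lv₀ = (25, 10)
w2 = Lw1 = (215, 85)
w3 = Lw2 = (1845, 730)
Lw3 = (15835, 6265)
w3·Lw3 = 1845·15835 + 730·6265 = 33789025; w3·w3 = 1845·1845 + 730·730 = 3936925
λ ≈ 33789025/3936925 = 8.58259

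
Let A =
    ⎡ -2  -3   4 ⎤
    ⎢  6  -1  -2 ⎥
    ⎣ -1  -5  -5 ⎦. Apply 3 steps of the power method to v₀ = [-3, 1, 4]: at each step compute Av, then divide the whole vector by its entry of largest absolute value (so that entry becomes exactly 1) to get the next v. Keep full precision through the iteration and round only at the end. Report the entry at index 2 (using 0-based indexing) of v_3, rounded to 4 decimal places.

1.0000

Av0 = (19.00000, -27.00000, -22.00000); divide by -27.00000 → v1 = (-0.70370, 1.00000, 0.81481)
Av1 = (1.66667, -6.85185, -8.37037); divide by -8.37037 → v2 = (-0.19912, 0.81858, 1.00000)
Av2 = (1.94248, -4.01327, -8.89381); divide by -8.89381 → v3 = (-0.21841, 0.45124, 1.00000)
Requested entry of v3: -2010/-2010 = 1.0000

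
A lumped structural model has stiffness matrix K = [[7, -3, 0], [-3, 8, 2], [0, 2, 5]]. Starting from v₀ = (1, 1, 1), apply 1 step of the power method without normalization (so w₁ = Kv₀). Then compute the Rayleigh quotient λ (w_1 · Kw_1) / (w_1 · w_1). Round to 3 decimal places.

w1 = Kv₀ = (7·1 + (-3)·1 + 0·1; (-3)·1 + 8·1 + 2·1; 0·1 + 2·1 + 5·1) = (4, 7, 7)
Kw1 = (7, 58, 49)
w1·Kw1 = 4·7 + 7·58 + 7·49 = 777; w1·w1 = 4·4 + 7·7 + 7·7 = 114
λ ≈ 777/114 = 6.816

6.816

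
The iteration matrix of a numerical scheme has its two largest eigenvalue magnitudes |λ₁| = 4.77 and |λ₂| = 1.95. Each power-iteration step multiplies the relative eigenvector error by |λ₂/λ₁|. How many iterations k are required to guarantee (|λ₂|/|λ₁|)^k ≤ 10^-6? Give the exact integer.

|λ₂/λ₁| = 1.95/4.77 = 0.40881
Need k ≥ ln(10^-6) / ln(0.40881) = -13.8155 / -0.8945 ≈ 15.445
Smallest integer k satisfying the bound: 16

16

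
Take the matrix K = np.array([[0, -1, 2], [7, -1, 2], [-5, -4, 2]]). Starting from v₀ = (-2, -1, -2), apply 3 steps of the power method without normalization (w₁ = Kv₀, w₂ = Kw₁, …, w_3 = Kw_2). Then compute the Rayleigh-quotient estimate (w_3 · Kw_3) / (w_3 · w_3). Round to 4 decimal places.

1.5741

w1 = Kv₀ = (0·(-2) + (-1)·(-1) + 2·(-2); 7·(-2) + (-1)·(-1) + 2·(-2); (-5)·(-2) + (-4)·(-1) + 2·(-2)) = (-3, -17, 10)
w2 = Kw1 = (0·(-3) + (-1)·(-17) + 2·10; 7·(-3) + (-1)·(-17) + 2·10; (-5)·(-3) + (-4)·(-17) + 2·10) = (37, 16, 103)
w3 = Kw2 = (190, 449, -43)
Kw3 = (-535, 795, -2832)
w3·Kw3 = 190·(-535) + 449·795 + (-43)·(-2832) = 377081; w3·w3 = 190·190 + 449·449 + (-43)·(-43) = 239550
λ ≈ 377081/239550 = 1.5741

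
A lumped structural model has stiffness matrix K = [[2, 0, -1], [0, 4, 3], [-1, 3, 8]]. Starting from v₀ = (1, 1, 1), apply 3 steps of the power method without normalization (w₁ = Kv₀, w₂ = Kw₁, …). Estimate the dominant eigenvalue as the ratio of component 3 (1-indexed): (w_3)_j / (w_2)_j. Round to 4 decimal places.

9.8200

w1 = Kv₀ = (1, 7, 10)
w2 = Kw1 = (-8, 58, 100)
w3 = Kw2 = (-116, 532, 982)
Ratio at component: 982 / 100 = 9.8200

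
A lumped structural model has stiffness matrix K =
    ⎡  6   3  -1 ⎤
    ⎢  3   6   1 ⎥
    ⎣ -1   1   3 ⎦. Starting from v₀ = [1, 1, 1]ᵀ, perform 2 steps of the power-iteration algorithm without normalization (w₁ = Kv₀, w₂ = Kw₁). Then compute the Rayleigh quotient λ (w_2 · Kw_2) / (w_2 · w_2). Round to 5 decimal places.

8.93286

w1 = Kv₀ = (6·1 + 3·1 + (-1)·1; 3·1 + 6·1 + 1·1; (-1)·1 + 1·1 + 3·1) = (8, 10, 3)
w2 = Kw1 = (6·8 + 3·10 + (-1)·3; 3·8 + 6·10 + 1·3; (-1)·8 + 1·10 + 3·3) = (75, 87, 11)
Kw2 = (700, 758, 45)
w2·Kw2 = 75·700 + 87·758 + 11·45 = 118941; w2·w2 = 75·75 + 87·87 + 11·11 = 13315
λ ≈ 118941/13315 = 8.93286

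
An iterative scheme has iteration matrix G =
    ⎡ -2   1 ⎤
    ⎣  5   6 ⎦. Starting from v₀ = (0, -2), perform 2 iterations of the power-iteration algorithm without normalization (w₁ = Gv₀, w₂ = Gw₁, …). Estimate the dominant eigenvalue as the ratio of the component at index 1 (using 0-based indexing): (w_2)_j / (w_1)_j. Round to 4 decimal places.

λ ≈ 6.8333

w1 = Gv₀ = (-2, -12)
w2 = Gw1 = (-8, -82)
Ratio at component: -82 / -12 = 6.8333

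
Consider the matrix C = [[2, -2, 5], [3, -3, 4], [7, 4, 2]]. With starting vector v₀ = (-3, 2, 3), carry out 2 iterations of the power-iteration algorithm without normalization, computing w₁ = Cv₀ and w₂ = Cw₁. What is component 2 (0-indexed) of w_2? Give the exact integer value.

9

w1 = Cv₀ = (2·(-3) + (-2)·2 + 5·3; 3·(-3) + (-3)·2 + 4·3; 7·(-3) + 4·2 + 2·3) = (5, -3, -7)
w2 = Cw1 = (2·5 + (-2)·(-3) + 5·(-7); 3·5 + (-3)·(-3) + 4·(-7); 7·5 + 4·(-3) + 2·(-7)) = (-19, -4, 9)
The requested component of w2 is 9.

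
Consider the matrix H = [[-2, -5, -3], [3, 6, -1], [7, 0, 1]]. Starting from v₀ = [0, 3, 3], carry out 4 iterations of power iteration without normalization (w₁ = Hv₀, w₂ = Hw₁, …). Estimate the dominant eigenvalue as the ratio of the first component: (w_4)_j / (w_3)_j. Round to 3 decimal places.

λ ≈ -0.951

w1 = Hv₀ = ((-2)·0 + (-5)·3 + (-3)·3; 3·0 + 6·3 + (-1)·3; 7·0 + 0·3 + 1·3) = (-24, 15, 3)
w2 = Hw1 = ((-2)·(-24) + (-5)·15 + (-3)·3; 3·(-24) + 6·15 + (-1)·3; 7·(-24) + 0·15 + 1·3) = (-36, 15, -165)
w3 = Hw2 = (492, 147, -417)
w4 = Hw3 = (-468, 2775, 3027)
Ratio at component: -468 / 492 = -0.951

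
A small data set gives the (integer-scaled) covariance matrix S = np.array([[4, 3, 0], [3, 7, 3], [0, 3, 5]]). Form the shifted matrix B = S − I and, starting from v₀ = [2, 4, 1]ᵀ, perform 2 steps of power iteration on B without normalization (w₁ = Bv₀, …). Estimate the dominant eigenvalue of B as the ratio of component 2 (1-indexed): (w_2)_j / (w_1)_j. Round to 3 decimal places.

μ ≈ 9.091

B = S − I has rows (3, 3, 0); (3, 6, 3); (0, 3, 4)
w1 = Bv₀ = (3·2 + 3·4 + 0·1; 3·2 + 6·4 + 3·1; 0·2 + 3·4 + 4·1) = (18, 33, 16)
w2 = Bw1 = (3·18 + 3·33 + 0·16; 3·18 + 6·33 + 3·16; 0·18 + 3·33 + 4·16) = (153, 300, 163)
Ratio: 300/33 = 9.091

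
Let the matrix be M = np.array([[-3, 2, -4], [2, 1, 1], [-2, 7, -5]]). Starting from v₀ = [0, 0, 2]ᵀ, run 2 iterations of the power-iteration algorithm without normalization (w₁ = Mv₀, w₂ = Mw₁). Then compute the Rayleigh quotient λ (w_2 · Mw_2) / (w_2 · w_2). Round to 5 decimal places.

w1 = Mv₀ = ((-3)·0 + 2·0 + (-4)·2; 2·0 + 1·0 + 1·2; (-2)·0 + 7·0 + (-5)·2) = (-8, 2, -10)
w2 = Mw1 = ((-3)·(-8) + 2·2 + (-4)·(-10); 2·(-8) + 1·2 + 1·(-10); (-2)·(-8) + 7·2 + (-5)·(-10)) = (68, -24, 80)
Mw2 = (-572, 192, -704)
w2·Mw2 = 68·(-572) + (-24)·192 + 80·(-704) = -99824; w2·w2 = 68·68 + (-24)·(-24) + 80·80 = 11600
λ ≈ -99824/11600 = -8.60552

-8.60552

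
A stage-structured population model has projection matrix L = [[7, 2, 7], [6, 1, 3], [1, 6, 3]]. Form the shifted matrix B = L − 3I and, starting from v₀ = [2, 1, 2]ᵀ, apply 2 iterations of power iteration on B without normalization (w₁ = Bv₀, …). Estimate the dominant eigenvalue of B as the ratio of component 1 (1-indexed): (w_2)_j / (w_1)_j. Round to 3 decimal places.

B = L − 3I has rows (4, 2, 7); (6, -2, 3); (1, 6, 0)
w1 = Bv₀ = (24, 16, 8)
w2 = Bw1 = (184, 136, 120)
Ratio: 184/24 = 7.667

7.667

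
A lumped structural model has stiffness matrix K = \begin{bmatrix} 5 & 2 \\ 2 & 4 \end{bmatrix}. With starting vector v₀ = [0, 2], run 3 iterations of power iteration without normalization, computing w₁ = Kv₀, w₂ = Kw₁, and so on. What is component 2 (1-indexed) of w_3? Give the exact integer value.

232

w1 = Kv₀ = (5·0 + 2·2; 2·0 + 4·2) = (4, 8)
w2 = Kw1 = (5·4 + 2·8; 2·4 + 4·8) = (36, 40)
w3 = Kw2 = (260, 232)
The requested component of w3 is 232.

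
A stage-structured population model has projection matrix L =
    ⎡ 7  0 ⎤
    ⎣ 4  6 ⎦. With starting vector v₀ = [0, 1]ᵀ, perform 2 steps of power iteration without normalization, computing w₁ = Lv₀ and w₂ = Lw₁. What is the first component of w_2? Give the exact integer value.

w1 = Lv₀ = (7·0 + 0·1; 4·0 + 6·1) = (0, 6)
w2 = Lw1 = (7·0 + 0·6; 4·0 + 6·6) = (0, 36)
The requested component of w2 is 0.

0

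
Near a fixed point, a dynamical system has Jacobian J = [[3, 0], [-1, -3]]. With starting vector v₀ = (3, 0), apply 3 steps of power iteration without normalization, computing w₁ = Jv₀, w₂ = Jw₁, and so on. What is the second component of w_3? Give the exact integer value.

w1 = Jv₀ = (9, -3)
w2 = Jw1 = (27, 0)
w3 = Jw2 = (81, -27)
The requested component of w3 is -27.

-27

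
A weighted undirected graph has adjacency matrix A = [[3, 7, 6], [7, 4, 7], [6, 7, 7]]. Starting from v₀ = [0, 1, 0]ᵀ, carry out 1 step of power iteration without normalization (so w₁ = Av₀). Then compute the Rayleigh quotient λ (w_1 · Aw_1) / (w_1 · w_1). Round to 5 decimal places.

λ ≈ 16.89474

w1 = Av₀ = (7, 4, 7)
Aw1 = (91, 114, 119)
w1·Aw1 = 7·91 + 4·114 + 7·119 = 1926; w1·w1 = 7·7 + 4·4 + 7·7 = 114
λ ≈ 1926/114 = 16.89474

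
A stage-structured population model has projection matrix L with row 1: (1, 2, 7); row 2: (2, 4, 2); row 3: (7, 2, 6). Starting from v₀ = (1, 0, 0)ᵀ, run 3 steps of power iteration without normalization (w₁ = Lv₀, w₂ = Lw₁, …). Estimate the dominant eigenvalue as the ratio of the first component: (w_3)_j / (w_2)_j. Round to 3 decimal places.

λ ≈ 8.759

w1 = Lv₀ = (1·1 + 2·0 + 7·0; 2·1 + 4·0 + 2·0; 7·1 + 2·0 + 6·0) = (1, 2, 7)
w2 = Lw1 = (1·1 + 2·2 + 7·7; 2·1 + 4·2 + 2·7; 7·1 + 2·2 + 6·7) = (54, 24, 53)
w3 = Lw2 = (473, 310, 744)
Ratio at component: 473 / 54 = 8.759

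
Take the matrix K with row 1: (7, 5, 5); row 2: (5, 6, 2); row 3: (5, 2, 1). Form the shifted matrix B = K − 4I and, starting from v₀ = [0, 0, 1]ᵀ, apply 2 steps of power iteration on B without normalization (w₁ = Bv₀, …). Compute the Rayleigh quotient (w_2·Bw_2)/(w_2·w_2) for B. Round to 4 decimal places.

μ ≈ 3.1944

B = K − 4I has rows (3, 5, 5); (5, 2, 2); (5, 2, -3)
w1 = Bv₀ = (3·0 + 5·0 + 5·1; 5·0 + 2·0 + 2·1; 5·0 + 2·0 + (-3)·1) = (5, 2, -3)
w2 = Bw1 = (3·5 + 5·2 + 5·(-3); 5·5 + 2·2 + 2·(-3); 5·5 + 2·2 + (-3)·(-3)) = (10, 23, 38)
Bw2 = (335, 172, -18)
w2·Bw2 = 6622; w2·w2 = 2073; μ ≈ 6622/2073 = 3.1944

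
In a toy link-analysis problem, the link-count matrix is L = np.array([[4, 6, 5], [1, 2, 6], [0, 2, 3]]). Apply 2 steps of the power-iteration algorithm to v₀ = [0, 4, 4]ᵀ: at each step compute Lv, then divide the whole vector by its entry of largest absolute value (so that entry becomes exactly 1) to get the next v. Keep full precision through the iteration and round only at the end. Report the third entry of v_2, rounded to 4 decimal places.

0.2650

Lv0 = (44.00000, 32.00000, 20.00000); divide by 44.00000 → v1 = (1.00000, 0.72727, 0.45455)
Lv1 = (10.63636, 5.18182, 2.81818); divide by 10.63636 → v2 = (1.00000, 0.48718, 0.26496)
Requested entry of v2: 124/468 = 0.2650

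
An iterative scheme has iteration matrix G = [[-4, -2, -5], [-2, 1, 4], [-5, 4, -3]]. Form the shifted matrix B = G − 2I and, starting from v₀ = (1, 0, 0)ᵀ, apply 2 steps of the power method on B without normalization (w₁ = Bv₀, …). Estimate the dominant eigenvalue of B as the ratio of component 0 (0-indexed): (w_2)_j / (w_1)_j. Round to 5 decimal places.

μ ≈ -10.83333

B = G − 2I has rows (-6, -2, -5); (-2, -1, 4); (-5, 4, -5)
w1 = Bv₀ = (-6, -2, -5)
w2 = Bw1 = (65, -6, 47)
Ratio: 65/-6 = -10.83333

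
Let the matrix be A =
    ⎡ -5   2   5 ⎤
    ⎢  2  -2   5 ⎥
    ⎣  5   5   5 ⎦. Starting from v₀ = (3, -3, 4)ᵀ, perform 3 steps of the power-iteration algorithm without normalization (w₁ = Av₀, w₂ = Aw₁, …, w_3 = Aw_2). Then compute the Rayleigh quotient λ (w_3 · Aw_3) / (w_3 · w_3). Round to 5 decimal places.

w1 = Av₀ = (-1, 32, 20)
w2 = Aw1 = (169, 34, 255)
w3 = Aw2 = (498, 1545, 2290)
Aw3 = (12050, 9356, 21665)
w3·Aw3 = 498·12050 + 1545·9356 + 2290·21665 = 70068770; w3·w3 = 498·498 + 1545·1545 + 2290·2290 = 7879129
λ ≈ 70068770/7879129 = 8.89296

8.89296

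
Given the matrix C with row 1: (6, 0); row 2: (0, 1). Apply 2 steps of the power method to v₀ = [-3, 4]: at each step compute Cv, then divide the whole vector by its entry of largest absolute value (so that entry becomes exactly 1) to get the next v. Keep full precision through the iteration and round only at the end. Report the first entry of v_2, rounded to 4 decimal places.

Cv0 = (-18.00000, 4.00000); divide by -18.00000 → v1 = (1.00000, -0.22222)
Cv1 = (6.00000, -0.22222); divide by 6.00000 → v2 = (1.00000, -0.03704)
Requested entry of v2: -108/-108 = 1.0000

1.0000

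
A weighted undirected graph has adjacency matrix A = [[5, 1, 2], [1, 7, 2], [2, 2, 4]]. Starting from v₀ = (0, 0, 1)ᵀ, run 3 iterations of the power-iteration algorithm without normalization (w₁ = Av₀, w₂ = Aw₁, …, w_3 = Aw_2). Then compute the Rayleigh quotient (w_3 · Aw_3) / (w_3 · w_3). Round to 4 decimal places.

w1 = Av₀ = (2, 2, 4)
w2 = Aw1 = (20, 24, 24)
w3 = Aw2 = (172, 236, 184)
Aw3 = (1464, 2192, 1552)
w3·Aw3 = 172·1464 + 236·2192 + 184·1552 = 1054688; w3·w3 = 172·172 + 236·236 + 184·184 = 119136
λ ≈ 1054688/119136 = 8.8528

8.8528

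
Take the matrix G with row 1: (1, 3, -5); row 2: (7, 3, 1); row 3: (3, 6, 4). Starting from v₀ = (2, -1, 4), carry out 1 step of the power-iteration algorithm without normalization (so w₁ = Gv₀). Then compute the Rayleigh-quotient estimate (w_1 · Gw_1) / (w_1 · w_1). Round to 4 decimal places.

w1 = Gv₀ = (1·2 + 3·(-1) + (-5)·4; 7·2 + 3·(-1) + 1·4; 3·2 + 6·(-1) + 4·4) = (-21, 15, 16)
Gw1 = (-56, -86, 91)
w1·Gw1 = (-21)·(-56) + 15·(-86) + 16·91 = 1342; w1·w1 = (-21)·(-21) + 15·15 + 16·16 = 922
λ ≈ 1342/922 = 1.4555

1.4555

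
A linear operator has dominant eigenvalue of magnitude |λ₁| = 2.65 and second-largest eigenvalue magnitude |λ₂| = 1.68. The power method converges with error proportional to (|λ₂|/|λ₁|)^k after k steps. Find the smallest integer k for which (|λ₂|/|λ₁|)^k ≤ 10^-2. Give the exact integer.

|λ₂/λ₁| = 1.68/2.65 = 0.63396
Need k ≥ ln(10^-2) / ln(0.63396) = -4.6052 / -0.4558 ≈ 10.104
Smallest integer k satisfying the bound: 11

11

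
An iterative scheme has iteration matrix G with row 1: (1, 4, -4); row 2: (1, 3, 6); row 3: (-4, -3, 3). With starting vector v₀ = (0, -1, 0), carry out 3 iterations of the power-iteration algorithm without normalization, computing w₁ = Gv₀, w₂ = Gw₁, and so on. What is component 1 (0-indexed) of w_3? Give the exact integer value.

w1 = Gv₀ = (-4, -3, 3)
w2 = Gw1 = (-28, 5, 34)
w3 = Gw2 = (-144, 191, 199)
The requested component of w3 is 191.

191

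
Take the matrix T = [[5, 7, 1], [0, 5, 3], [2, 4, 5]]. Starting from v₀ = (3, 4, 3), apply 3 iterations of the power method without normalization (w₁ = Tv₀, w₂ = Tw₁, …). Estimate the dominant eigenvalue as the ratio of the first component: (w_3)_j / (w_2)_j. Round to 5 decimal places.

w1 = Tv₀ = (5·3 + 7·4 + 1·3; 0·3 + 5·4 + 3·3; 2·3 + 4·4 + 5·3) = (46, 29, 37)
w2 = Tw1 = (5·46 + 7·29 + 1·37; 0·46 + 5·29 + 3·37; 2·46 + 4·29 + 5·37) = (470, 256, 393)
w3 = Tw2 = (4535, 2459, 3929)
Ratio at component: 4535 / 470 = 9.64894

9.64894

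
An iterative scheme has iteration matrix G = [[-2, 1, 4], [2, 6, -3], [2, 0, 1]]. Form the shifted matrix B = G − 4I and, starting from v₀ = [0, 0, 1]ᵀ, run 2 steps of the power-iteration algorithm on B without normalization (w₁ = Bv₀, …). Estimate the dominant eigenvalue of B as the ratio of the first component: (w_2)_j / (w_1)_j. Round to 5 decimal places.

B = G − 4I has rows (-6, 1, 4); (2, 2, -3); (2, 0, -3)
w1 = Bv₀ = ((-6)·0 + 1·0 + 4·1; 2·0 + 2·0 + (-3)·1; 2·0 + 0·0 + (-3)·1) = (4, -3, -3)
w2 = Bw1 = ((-6)·4 + 1·(-3) + 4·(-3); 2·4 + 2·(-3) + (-3)·(-3); 2·4 + 0·(-3) + (-3)·(-3)) = (-39, 11, 17)
Ratio: -39/4 = -9.75000

-9.75000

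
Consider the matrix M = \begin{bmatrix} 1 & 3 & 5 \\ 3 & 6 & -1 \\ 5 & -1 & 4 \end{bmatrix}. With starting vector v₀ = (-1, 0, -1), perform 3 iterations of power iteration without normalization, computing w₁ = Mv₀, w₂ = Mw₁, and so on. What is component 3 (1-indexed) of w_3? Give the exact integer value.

-520

w1 = Mv₀ = (1·(-1) + 3·0 + 5·(-1); 3·(-1) + 6·0 + (-1)·(-1); 5·(-1) + (-1)·0 + 4·(-1)) = (-6, -2, -9)
w2 = Mw1 = (1·(-6) + 3·(-2) + 5·(-9); 3·(-6) + 6·(-2) + (-1)·(-9); 5·(-6) + (-1)·(-2) + 4·(-9)) = (-57, -21, -64)
w3 = Mw2 = (-440, -233, -520)
The requested component of w3 is -520.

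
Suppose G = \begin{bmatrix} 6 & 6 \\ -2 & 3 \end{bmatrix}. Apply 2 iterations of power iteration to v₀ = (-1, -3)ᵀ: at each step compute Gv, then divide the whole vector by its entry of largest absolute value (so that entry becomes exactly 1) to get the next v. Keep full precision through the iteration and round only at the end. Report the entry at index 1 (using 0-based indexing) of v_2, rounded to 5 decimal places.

Gv0 = (-24.000000, -7.000000); divide by -24.000000 → v1 = (1.000000, 0.291667)
Gv1 = (7.750000, -1.125000); divide by 7.750000 → v2 = (1.000000, -0.145161)
Requested entry of v2: 27/-186 = -0.14516

-0.14516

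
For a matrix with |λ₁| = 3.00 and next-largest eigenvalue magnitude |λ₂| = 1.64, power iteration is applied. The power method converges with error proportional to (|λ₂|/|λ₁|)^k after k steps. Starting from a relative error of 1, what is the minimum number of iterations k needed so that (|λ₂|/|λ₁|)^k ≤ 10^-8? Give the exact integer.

31

|λ₂/λ₁| = 1.64/3.00 = 0.54667
Need k ≥ ln(10^-8) / ln(0.54667) = -18.4207 / -0.6039 ≈ 30.502
Smallest integer k satisfying the bound: 31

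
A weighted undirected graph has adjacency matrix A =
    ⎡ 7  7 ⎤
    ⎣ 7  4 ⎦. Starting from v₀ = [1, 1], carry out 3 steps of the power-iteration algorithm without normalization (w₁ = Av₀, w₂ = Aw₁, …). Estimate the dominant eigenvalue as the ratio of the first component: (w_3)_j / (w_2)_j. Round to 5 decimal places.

w1 = Av₀ = (7·1 + 7·1; 7·1 + 4·1) = (14, 11)
w2 = Aw1 = (7·14 + 7·11; 7·14 + 4·11) = (175, 142)
w3 = Aw2 = (2219, 1793)
Ratio at component: 2219 / 175 = 12.68000

12.68000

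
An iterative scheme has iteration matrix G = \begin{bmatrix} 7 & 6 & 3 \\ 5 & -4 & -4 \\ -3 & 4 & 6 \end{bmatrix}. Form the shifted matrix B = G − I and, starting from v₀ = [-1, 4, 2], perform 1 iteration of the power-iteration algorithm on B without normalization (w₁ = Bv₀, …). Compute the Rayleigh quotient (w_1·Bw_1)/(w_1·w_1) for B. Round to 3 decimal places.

μ ≈ -2.592

B = G − I has rows (6, 6, 3); (5, -5, -4); (-3, 4, 5)
w1 = Bv₀ = (24, -33, 29)
Bw1 = (33, 169, -59)
w1·Bw1 = -6496; w1·w1 = 2506; μ ≈ -6496/2506 = -2.592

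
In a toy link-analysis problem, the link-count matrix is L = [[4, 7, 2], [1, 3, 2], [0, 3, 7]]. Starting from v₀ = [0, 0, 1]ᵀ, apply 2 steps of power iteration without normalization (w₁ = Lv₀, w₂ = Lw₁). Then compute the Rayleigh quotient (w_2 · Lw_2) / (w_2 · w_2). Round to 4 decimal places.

w1 = Lv₀ = (2, 2, 7)
w2 = Lw1 = (36, 22, 55)
Lw2 = (408, 212, 451)
w2·Lw2 = 36·408 + 22·212 + 55·451 = 44157; w2·w2 = 36·36 + 22·22 + 55·55 = 4805
λ ≈ 44157/4805 = 9.1898

λ ≈ 9.1898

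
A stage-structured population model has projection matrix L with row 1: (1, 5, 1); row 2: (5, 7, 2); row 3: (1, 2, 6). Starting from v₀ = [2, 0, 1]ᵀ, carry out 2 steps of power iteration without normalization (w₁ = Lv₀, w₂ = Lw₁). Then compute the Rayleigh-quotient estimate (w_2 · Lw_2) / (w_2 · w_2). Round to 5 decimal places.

10.80599

w1 = Lv₀ = (3, 12, 8)
w2 = Lw1 = (71, 115, 75)
Lw2 = (721, 1310, 751)
w2·Lw2 = 71·721 + 115·1310 + 75·751 = 258166; w2·w2 = 71·71 + 115·115 + 75·75 = 23891
λ ≈ 258166/23891 = 10.80599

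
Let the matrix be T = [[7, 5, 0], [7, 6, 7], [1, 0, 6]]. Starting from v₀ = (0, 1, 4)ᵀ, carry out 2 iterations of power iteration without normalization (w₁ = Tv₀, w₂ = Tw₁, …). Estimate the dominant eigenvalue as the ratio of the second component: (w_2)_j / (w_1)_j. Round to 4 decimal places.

λ ≈ 11.9706

w1 = Tv₀ = (7·0 + 5·1 + 0·4; 7·0 + 6·1 + 7·4; 1·0 + 0·1 + 6·4) = (5, 34, 24)
w2 = Tw1 = (7·5 + 5·34 + 0·24; 7·5 + 6·34 + 7·24; 1·5 + 0·34 + 6·24) = (205, 407, 149)
Ratio at component: 407 / 34 = 11.9706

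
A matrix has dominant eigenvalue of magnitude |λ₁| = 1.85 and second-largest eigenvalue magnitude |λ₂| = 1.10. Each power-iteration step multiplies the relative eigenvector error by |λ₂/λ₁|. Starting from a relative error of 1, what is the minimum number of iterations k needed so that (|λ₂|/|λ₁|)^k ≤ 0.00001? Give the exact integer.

|λ₂/λ₁| = 1.10/1.85 = 0.59459
Need k ≥ ln(0.00001) / ln(0.59459) = -11.5129 / -0.5199 ≈ 22.146
Smallest integer k satisfying the bound: 23

23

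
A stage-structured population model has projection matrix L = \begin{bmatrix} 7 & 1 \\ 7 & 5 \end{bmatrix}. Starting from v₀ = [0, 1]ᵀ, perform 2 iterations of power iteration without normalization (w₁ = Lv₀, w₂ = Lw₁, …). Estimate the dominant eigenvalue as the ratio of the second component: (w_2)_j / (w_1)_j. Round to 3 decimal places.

w1 = Lv₀ = (7·0 + 1·1; 7·0 + 5·1) = (1, 5)
w2 = Lw1 = (7·1 + 1·5; 7·1 + 5·5) = (12, 32)
Ratio at component: 32 / 5 = 6.400

6.400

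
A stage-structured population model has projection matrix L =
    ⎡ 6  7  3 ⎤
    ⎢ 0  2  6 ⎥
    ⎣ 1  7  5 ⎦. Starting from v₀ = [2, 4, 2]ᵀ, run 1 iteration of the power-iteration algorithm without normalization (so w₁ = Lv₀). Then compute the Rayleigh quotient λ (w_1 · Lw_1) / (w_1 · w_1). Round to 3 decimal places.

λ ≈ 11.102

w1 = Lv₀ = (6·2 + 7·4 + 3·2; 0·2 + 2·4 + 6·2; 1·2 + 7·4 + 5·2) = (46, 20, 40)
Lw1 = (536, 280, 386)
w1·Lw1 = 46·536 + 20·280 + 40·386 = 45696; w1·w1 = 46·46 + 20·20 + 40·40 = 4116
λ ≈ 45696/4116 = 11.102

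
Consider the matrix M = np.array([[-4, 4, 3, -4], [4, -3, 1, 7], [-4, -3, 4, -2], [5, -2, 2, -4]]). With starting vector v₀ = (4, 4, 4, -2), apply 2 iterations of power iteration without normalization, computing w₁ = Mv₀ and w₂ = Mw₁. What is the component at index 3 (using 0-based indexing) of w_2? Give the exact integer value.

-16

w1 = Mv₀ = ((-4)·4 + 4·4 + 3·4 + (-4)·(-2); 4·4 + (-3)·4 + 1·4 + 7·(-2); (-4)·4 + (-3)·4 + 4·4 + (-2)·(-2); 5·4 + (-2)·4 + 2·4 + (-4)·(-2)) = (20, -6, -8, 28)
w2 = Mw1 = ((-4)·20 + 4·(-6) + 3·(-8) + (-4)·28; 4·20 + (-3)·(-6) + 1·(-8) + 7·28; (-4)·20 + (-3)·(-6) + 4·(-8) + (-2)·28; 5·20 + (-2)·(-6) + 2·(-8) + (-4)·28) = (-240, 286, -150, -16)
The requested component of w2 is -16.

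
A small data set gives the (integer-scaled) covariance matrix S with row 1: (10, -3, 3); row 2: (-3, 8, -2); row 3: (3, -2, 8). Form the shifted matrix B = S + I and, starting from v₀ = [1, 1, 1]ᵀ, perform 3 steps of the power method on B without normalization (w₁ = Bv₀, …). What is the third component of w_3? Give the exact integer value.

1486

B = S + I has rows (11, -3, 3); (-3, 9, -2); (3, -2, 9)
w1 = Bv₀ = (11·1 + (-3)·1 + 3·1; (-3)·1 + 9·1 + (-2)·1; 3·1 + (-2)·1 + 9·1) = (11, 4, 10)
w2 = Bw1 = (11·11 + (-3)·4 + 3·10; (-3)·11 + 9·4 + (-2)·10; 3·11 + (-2)·4 + 9·10) = (139, -17, 115)
w3 = Bw2 = (1925, -800, 1486)
Requested component of w3: 1486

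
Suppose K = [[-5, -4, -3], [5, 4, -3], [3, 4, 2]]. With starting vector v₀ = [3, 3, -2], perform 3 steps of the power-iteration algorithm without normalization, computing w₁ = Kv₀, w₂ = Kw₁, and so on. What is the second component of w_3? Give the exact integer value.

w1 = Kv₀ = ((-5)·3 + (-4)·3 + (-3)·(-2); 5·3 + 4·3 + (-3)·(-2); 3·3 + 4·3 + 2·(-2)) = (-21, 33, 17)
w2 = Kw1 = ((-5)·(-21) + (-4)·33 + (-3)·17; 5·(-21) + 4·33 + (-3)·17; 3·(-21) + 4·33 + 2·17) = (-78, -24, 103)
w3 = Kw2 = (177, -795, -124)
The requested component of w3 is -795.

-795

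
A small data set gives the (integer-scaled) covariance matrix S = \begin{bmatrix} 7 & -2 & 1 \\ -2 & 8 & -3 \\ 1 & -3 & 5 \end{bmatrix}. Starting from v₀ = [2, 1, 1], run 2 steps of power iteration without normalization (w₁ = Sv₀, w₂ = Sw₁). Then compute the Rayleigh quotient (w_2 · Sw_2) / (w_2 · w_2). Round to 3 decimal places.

λ ≈ 9.033

w1 = Sv₀ = (7·2 + (-2)·1 + 1·1; (-2)·2 + 8·1 + (-3)·1; 1·2 + (-3)·1 + 5·1) = (13, 1, 4)
w2 = Sw1 = (7·13 + (-2)·1 + 1·4; (-2)·13 + 8·1 + (-3)·4; 1·13 + (-3)·1 + 5·4) = (93, -30, 30)
Sw2 = (741, -516, 333)
w2·Sw2 = 93·741 + (-30)·(-516) + 30·333 = 94383; w2·w2 = 93·93 + (-30)·(-30) + 30·30 = 10449
λ ≈ 94383/10449 = 9.033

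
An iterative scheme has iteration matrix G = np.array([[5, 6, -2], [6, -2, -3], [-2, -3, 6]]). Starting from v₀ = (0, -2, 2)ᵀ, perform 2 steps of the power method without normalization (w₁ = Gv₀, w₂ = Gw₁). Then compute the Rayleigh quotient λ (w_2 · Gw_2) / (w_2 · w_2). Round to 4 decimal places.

w1 = Gv₀ = (-16, -2, 18)
w2 = Gw1 = (-128, -146, 146)
Gw2 = (-1808, -914, 1570)
w2·Gw2 = (-128)·(-1808) + (-146)·(-914) + 146·1570 = 594088; w2·w2 = (-128)·(-128) + (-146)·(-146) + 146·146 = 59016
λ ≈ 594088/59016 = 10.0666

λ ≈ 10.0666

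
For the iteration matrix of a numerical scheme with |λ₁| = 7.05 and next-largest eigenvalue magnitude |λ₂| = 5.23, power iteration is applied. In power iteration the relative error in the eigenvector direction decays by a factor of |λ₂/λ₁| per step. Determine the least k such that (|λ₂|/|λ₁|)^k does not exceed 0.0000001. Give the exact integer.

|λ₂/λ₁| = 5.23/7.05 = 0.74184
Need k ≥ ln(0.0000001) / ln(0.74184) = -16.1181 / -0.2986 ≈ 53.976
Smallest integer k satisfying the bound: 54

54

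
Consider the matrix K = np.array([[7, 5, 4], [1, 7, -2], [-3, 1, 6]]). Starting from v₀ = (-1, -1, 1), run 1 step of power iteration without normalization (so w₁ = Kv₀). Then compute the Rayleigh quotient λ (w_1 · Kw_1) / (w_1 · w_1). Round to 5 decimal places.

8.89474

w1 = Kv₀ = (7·(-1) + 5·(-1) + 4·1; 1·(-1) + 7·(-1) + (-2)·1; (-3)·(-1) + 1·(-1) + 6·1) = (-8, -10, 8)
Kw1 = (-74, -94, 62)
w1·Kw1 = (-8)·(-74) + (-10)·(-94) + 8·62 = 2028; w1·w1 = (-8)·(-8) + (-10)·(-10) + 8·8 = 228
λ ≈ 2028/228 = 8.89474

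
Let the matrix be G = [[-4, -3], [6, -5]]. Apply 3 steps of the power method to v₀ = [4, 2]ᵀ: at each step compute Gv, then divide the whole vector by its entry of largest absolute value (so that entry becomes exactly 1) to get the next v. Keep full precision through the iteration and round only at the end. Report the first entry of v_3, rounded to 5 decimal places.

0.32815

Gv0 = (-22.000000, 14.000000); divide by -22.000000 → v1 = (1.000000, -0.636364)
Gv1 = (-2.090909, 9.181818); divide by 9.181818 → v2 = (-0.227723, 1.000000)
Gv2 = (-2.089109, -6.366337); divide by -6.366337 → v3 = (0.328149, 1.000000)
Requested entry of v3: 422/1286 = 0.32815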